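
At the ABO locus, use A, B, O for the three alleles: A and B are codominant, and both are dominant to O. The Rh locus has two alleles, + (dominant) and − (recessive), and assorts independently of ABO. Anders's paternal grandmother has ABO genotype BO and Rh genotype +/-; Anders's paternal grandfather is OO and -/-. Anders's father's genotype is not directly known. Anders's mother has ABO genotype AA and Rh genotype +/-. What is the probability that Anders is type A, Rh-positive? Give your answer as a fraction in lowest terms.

15/32

Anders's father's ABO genotype from BO × OO: 1/2 BO, 1/2 OO.
Crossing each possibility with the mother AA and summing P(type A): 1/2·1/2 + 1/2·1 = 3/4.
Similarly for Rh via the father's Rh distribution: P(Rh+) = 5/8.
Independent loci: 3/4 × 5/8 = 15/32.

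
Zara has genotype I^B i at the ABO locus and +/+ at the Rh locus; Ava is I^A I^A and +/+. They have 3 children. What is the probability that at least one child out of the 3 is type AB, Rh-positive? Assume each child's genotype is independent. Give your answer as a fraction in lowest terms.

7/8

ABO cross I^B i × I^A I^A → 1/2 A, 1/2 AB.
Rh cross +/+ × +/+ → 1 Rh+; so P(type AB, Rh-positive) = 1/2 × 1 = 1/2 per child.
P(none) = (1/2)^3 = 1/8; P(at least one) = 1 − 1/8 = 7/8.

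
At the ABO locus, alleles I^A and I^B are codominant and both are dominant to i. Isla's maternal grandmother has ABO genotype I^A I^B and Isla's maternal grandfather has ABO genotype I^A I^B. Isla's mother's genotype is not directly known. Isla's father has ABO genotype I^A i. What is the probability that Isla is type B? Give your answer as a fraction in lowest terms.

1/4

Isla's mother's ABO genotype from I^A I^B × I^A I^B: 1/4 I^A I^A, 1/2 I^A I^B, 1/4 I^B I^B.
Crossing each possibility with the father I^A i and summing P(type B): 1/4·0 + 1/2·1/4 + 1/4·1/2 = 1/4.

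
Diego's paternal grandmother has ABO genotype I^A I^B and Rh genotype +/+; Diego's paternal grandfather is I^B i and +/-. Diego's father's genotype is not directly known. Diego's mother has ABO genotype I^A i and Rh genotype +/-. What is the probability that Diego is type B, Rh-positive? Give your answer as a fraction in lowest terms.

Diego's father's ABO genotype from I^A I^B × I^B i: 1/4 I^A I^B, 1/4 I^A i, 1/4 I^B I^B, 1/4 I^B i.
Crossing each possibility with the mother I^A i and summing P(type B): 1/4·1/4 + 1/4·0 + 1/4·1/2 + 1/4·1/4 = 1/4.
Similarly for Rh via the father's Rh distribution: P(Rh+) = 7/8.
Independent loci: 1/4 × 7/8 = 7/32.

7/32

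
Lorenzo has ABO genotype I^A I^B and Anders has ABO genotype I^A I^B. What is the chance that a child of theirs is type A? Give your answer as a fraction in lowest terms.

ABO cross I^A I^B × I^A I^B → offspring phenotypes: 1/4 A, 1/4 B, 1/2 AB.
So P(type A) = 1/4.

1/4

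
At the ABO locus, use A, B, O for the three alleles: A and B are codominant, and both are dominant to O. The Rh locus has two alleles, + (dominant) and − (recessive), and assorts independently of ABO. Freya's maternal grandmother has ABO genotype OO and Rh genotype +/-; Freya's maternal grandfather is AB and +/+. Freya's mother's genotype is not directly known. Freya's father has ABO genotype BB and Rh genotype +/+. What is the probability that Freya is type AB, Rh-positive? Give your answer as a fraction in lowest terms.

1/4

Freya's mother's ABO genotype from OO × AB: 1/2 AO, 1/2 BO.
Crossing each possibility with the father BB and summing P(type AB): 1/2·1/2 + 1/2·0 = 1/4.
Similarly for Rh via the mother's Rh distribution: P(Rh+) = 1.
Independent loci: 1/4 × 1 = 1/4.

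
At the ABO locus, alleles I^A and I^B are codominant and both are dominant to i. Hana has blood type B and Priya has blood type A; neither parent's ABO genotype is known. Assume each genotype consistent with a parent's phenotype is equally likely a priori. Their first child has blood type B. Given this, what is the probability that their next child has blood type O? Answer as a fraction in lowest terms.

Possible genotypes: Hana ∈ {I^B I^B, I^B i}; Priya ∈ {I^A I^A, I^A i}.
Weight each parental genotype pair by prior × P(type-B child):
  I^B I^B × I^A i: posterior weight 2/3; P(next child type O) = 0.
  I^B i × I^A i: posterior weight 1/3; P(next child type O) = 1/4.
Weighted sum = 1/12.

1/12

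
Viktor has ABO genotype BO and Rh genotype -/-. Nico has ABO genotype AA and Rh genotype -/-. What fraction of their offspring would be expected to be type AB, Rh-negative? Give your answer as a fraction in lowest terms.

1/2

ABO cross BO × AA → offspring phenotypes: 1/2 A, 1/2 AB.
Rh cross -/- × -/- → 1 Rh-.
Independent loci: P(type AB, Rh-negative) = 1/2 × 1 = 1/2.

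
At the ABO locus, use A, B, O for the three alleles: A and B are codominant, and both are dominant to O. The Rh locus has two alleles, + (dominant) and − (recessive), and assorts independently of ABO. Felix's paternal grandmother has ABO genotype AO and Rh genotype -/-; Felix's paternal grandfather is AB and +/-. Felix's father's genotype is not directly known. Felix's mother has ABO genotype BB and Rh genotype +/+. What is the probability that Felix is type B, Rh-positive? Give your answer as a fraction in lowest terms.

1/2

Felix's father's ABO genotype from AO × AB: 1/4 AA, 1/4 AB, 1/4 AO, 1/4 BO.
Crossing each possibility with the mother BB and summing P(type B): 1/4·0 + 1/4·1/2 + 1/4·1/2 + 1/4·1 = 1/2.
Similarly for Rh via the father's Rh distribution: P(Rh+) = 1.
Independent loci: 1/2 × 1 = 1/2.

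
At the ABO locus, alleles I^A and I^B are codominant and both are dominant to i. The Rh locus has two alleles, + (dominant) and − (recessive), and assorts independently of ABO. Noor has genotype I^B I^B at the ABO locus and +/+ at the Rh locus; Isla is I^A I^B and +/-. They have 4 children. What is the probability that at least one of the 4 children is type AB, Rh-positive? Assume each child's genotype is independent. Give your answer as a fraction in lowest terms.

ABO cross I^B I^B × I^A I^B → 1/2 B, 1/2 AB.
Rh cross +/+ × +/- → 1 Rh+; so P(type AB, Rh-positive) = 1/2 × 1 = 1/2 per child.
P(none) = (1/2)^4 = 1/16; P(at least one) = 1 − 1/16 = 15/16.

15/16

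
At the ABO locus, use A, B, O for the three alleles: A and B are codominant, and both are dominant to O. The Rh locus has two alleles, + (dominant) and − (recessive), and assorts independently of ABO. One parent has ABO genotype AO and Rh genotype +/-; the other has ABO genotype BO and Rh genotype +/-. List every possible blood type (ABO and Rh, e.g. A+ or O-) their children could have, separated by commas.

O+, O-, A+, A-, B+, B-, AB+, AB-

Gametes from AO × BO give offspring ABO genotypes AB, AO, BO, OO, i.e. phenotypes O, A, B, AB.
Rh cross +/- × +/- → phenotypes Rh+, Rh-.
Combining independently: O+, O-, A+, A-, B+, B-, AB+, AB-.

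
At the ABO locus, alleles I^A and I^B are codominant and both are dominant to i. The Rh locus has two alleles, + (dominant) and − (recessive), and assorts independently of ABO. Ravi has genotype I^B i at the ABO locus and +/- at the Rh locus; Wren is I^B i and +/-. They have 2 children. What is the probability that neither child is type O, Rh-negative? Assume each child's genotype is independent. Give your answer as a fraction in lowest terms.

225/256

ABO cross I^B i × I^B i → 1/4 O, 3/4 B.
Rh cross +/- × +/- → 3/4 Rh+, 1/4 Rh-; so P(type O, Rh-negative) = 1/4 × 1/4 = 1/16 per child.
P(not type O, Rh-negative) = 15/16 for one child; (15/16)^2 = 225/256.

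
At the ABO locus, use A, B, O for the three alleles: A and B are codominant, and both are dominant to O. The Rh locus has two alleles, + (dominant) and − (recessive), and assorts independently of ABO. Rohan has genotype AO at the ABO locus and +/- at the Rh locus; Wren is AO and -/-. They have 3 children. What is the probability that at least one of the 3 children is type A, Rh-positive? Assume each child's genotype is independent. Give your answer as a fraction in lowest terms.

387/512

ABO cross AO × AO → 1/4 O, 3/4 A.
Rh cross +/- × -/- → 1/2 Rh+, 1/2 Rh-; so P(type A, Rh-positive) = 3/4 × 1/2 = 3/8 per child.
P(none) = (5/8)^3 = 125/512; P(at least one) = 1 − 125/512 = 387/512.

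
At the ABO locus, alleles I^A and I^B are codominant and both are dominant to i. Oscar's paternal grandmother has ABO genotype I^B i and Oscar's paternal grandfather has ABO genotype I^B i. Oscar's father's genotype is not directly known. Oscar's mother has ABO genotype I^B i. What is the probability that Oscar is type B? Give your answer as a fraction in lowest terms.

Oscar's father's ABO genotype from I^B i × I^B i: 1/4 I^B I^B, 1/2 I^B i, 1/4 i i.
Crossing each possibility with the mother I^B i and summing P(type B): 1/4·1 + 1/2·3/4 + 1/4·1/2 = 3/4.

3/4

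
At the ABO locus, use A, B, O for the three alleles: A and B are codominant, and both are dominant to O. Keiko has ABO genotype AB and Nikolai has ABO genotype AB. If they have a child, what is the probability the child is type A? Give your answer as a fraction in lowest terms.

1/4

ABO cross AB × AB → offspring phenotypes: 1/4 A, 1/4 B, 1/2 AB.
So P(type A) = 1/4.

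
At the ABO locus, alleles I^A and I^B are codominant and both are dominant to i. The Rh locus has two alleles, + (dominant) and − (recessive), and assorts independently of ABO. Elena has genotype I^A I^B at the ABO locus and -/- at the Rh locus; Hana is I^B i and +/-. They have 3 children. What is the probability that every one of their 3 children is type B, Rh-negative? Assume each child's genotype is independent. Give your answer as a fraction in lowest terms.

1/64

ABO cross I^A I^B × I^B i → 1/4 A, 1/2 B, 1/4 AB.
Rh cross -/- × +/- → 1/2 Rh+, 1/2 Rh-; so P(type B, Rh-negative) = 1/2 × 1/2 = 1/4 per child.
All 3 independent: (1/4)^3 = 1/64.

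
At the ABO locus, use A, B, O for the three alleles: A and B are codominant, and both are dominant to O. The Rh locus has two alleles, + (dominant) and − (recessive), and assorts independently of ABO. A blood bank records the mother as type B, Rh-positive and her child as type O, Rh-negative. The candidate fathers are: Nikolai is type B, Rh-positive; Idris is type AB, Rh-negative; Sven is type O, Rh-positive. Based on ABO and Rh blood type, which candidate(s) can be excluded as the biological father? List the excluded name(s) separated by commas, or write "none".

Idris

A candidate is excluded only if no genotype consistent with his phenotype could produce a type O, Rh-negative child with a type B, Rh-positive mother.
Idris (type AB, Rh-): no genotype consistent with that phenotype can produce a type-O Rh- child with a type-B mother.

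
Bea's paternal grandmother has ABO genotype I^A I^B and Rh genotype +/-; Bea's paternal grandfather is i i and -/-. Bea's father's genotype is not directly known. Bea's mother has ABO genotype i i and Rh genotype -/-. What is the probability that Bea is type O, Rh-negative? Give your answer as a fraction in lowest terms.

3/8

Bea's father's ABO genotype from I^A I^B × i i: 1/2 I^A i, 1/2 I^B i.
Crossing each possibility with the mother i i and summing P(type O): 1/2·1/2 + 1/2·1/2 = 1/2.
Similarly for Rh via the father's Rh distribution: P(Rh-) = 3/4.
Independent loci: 1/2 × 3/4 = 3/8.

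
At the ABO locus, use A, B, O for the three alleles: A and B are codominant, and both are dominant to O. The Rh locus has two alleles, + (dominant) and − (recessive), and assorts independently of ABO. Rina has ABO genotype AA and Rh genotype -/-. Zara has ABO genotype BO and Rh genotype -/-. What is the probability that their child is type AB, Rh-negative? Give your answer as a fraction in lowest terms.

ABO cross AA × BO → offspring phenotypes: 1/2 A, 1/2 AB.
Rh cross -/- × -/- → 1 Rh-.
Independent loci: P(type AB, Rh-negative) = 1/2 × 1 = 1/2.

1/2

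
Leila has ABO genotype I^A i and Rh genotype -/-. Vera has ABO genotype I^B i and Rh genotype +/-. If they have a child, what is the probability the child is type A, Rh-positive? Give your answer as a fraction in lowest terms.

1/8

ABO cross I^A i × I^B i → offspring phenotypes: 1/4 O, 1/4 A, 1/4 B, 1/4 AB.
Rh cross -/- × +/- → 1/2 Rh+, 1/2 Rh-.
Independent loci: P(type A, Rh-positive) = 1/4 × 1/2 = 1/8.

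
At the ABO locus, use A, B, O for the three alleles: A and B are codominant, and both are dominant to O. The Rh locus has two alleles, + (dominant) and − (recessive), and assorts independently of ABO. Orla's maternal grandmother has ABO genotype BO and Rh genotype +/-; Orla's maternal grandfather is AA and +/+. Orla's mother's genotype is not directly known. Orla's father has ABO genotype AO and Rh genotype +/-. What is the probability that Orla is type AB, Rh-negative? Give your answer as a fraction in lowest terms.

Orla's mother's ABO genotype from BO × AA: 1/2 AB, 1/2 AO.
Crossing each possibility with the father AO and summing P(type AB): 1/2·1/4 + 1/2·0 = 1/8.
Similarly for Rh via the mother's Rh distribution: P(Rh-) = 1/8.
Independent loci: 1/8 × 1/8 = 1/64.

1/64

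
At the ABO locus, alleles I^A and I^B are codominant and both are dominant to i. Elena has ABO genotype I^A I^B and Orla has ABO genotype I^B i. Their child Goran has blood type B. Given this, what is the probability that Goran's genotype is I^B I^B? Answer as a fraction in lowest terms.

Cross I^A I^B × I^B i → 1/4 I^A I^B, 1/4 I^A i, 1/4 I^B I^B, 1/4 I^B i.
Type-B genotypes among offspring: I^B I^B (1/4), I^B i (1/4); total 1/2.
P(I^B I^B | type B) = (1/4) / (1/2) = 1/2.

1/2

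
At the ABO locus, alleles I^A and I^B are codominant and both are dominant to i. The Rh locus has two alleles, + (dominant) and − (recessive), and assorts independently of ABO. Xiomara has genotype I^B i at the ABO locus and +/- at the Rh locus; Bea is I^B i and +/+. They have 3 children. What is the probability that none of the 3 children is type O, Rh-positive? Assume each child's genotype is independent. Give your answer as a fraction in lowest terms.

27/64

ABO cross I^B i × I^B i → 1/4 O, 3/4 B.
Rh cross +/- × +/+ → 1 Rh+; so P(type O, Rh-positive) = 1/4 × 1 = 1/4 per child.
P(not type O, Rh-positive) = 3/4 for one child; (3/4)^3 = 27/64.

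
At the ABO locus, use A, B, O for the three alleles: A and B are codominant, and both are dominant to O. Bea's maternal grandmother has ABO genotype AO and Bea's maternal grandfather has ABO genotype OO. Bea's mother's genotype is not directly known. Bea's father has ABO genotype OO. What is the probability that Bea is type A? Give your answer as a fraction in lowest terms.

Bea's mother's ABO genotype from AO × OO: 1/2 AO, 1/2 OO.
Crossing each possibility with the father OO and summing P(type A): 1/2·1/2 + 1/2·0 = 1/4.

1/4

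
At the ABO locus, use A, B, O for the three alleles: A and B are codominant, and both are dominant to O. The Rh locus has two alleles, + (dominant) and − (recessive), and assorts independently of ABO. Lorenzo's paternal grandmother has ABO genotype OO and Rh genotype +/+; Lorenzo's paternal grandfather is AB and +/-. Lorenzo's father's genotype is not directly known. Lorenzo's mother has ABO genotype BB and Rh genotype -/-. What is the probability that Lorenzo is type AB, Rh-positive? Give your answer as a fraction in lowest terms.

Lorenzo's father's ABO genotype from OO × AB: 1/2 AO, 1/2 BO.
Crossing each possibility with the mother BB and summing P(type AB): 1/2·1/2 + 1/2·0 = 1/4.
Similarly for Rh via the father's Rh distribution: P(Rh+) = 3/4.
Independent loci: 1/4 × 3/4 = 3/16.

3/16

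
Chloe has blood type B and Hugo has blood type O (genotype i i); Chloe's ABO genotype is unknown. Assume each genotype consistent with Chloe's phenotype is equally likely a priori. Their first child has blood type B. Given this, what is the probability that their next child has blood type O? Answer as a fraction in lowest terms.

Possible genotypes: Chloe ∈ {I^B I^B, I^B i}; Hugo ∈ {i i}.
Weight each parental genotype pair by prior × P(type-B child):
  I^B I^B × i i: posterior weight 2/3; P(next child type O) = 0.
  I^B i × i i: posterior weight 1/3; P(next child type O) = 1/2.
Weighted sum = 1/6.

1/6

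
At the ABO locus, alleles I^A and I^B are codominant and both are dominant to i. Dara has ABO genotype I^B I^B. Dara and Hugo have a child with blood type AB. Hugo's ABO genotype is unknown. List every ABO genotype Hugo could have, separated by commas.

I^A I^A, I^A I^B, I^A i

For each candidate genotype of Hugo, check whether crossing it with I^B I^B can produce every observed child phenotype.
  I^A I^A → possible child types {AB} ✓
  I^A I^B → possible child types {B, AB} ✓
  I^A i → possible child types {B, AB} ✓
  I^B I^B → possible child types {B} ✗
  I^B i → possible child types {B} ✗
  i i → possible child types {B} ✗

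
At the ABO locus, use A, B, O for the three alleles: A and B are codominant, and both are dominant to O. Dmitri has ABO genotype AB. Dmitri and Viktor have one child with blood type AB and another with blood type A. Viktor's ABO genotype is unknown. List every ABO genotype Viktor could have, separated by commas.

For each candidate genotype of Viktor, check whether crossing it with AB can produce every observed child phenotype.
  AA → possible child types {A, AB} ✓
  AB → possible child types {A, B, AB} ✓
  AO → possible child types {A, B, AB} ✓
  BB → possible child types {B, AB} ✗
  BO → possible child types {A, B, AB} ✓
  OO → possible child types {A, B} ✗

AA, AB, AO, BO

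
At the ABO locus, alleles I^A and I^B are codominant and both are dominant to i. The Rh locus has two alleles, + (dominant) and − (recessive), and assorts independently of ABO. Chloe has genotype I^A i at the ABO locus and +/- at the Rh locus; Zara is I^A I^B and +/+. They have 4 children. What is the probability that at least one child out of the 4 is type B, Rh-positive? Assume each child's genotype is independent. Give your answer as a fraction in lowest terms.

175/256

ABO cross I^A i × I^A I^B → 1/2 A, 1/4 B, 1/4 AB.
Rh cross +/- × +/+ → 1 Rh+; so P(type B, Rh-positive) = 1/4 × 1 = 1/4 per child.
P(none) = (3/4)^4 = 81/256; P(at least one) = 1 − 81/256 = 175/256.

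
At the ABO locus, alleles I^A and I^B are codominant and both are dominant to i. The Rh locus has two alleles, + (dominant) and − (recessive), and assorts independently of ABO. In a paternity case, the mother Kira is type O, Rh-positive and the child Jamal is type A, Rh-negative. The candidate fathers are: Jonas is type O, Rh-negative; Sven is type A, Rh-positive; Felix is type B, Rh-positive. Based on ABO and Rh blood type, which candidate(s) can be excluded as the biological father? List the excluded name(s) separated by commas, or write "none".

A candidate is excluded only if no genotype consistent with his phenotype could produce a type A, Rh-negative child with a type O, Rh-positive mother.
Jonas (type O, Rh-): no genotype consistent with that phenotype can produce a type-A Rh- child with a type-O mother.
Felix (type B, Rh+): no genotype consistent with that phenotype can produce a type-A Rh- child with a type-O mother.

Jonas, Felix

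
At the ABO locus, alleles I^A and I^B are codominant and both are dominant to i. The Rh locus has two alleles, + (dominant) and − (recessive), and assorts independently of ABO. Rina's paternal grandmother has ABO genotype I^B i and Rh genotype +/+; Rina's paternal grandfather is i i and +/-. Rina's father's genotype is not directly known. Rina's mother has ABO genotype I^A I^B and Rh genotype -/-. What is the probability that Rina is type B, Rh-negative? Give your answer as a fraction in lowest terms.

Rina's father's ABO genotype from I^B i × i i: 1/2 I^B i, 1/2 i i.
Crossing each possibility with the mother I^A I^B and summing P(type B): 1/2·1/2 + 1/2·1/2 = 1/2.
Similarly for Rh via the father's Rh distribution: P(Rh-) = 1/4.
Independent loci: 1/2 × 1/4 = 1/8.

1/8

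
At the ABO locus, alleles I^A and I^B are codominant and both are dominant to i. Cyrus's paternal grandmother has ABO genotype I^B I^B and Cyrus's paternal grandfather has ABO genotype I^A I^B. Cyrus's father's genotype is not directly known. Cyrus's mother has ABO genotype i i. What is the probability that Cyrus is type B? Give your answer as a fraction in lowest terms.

Cyrus's father's ABO genotype from I^B I^B × I^A I^B: 1/2 I^A I^B, 1/2 I^B I^B.
Crossing each possibility with the mother i i and summing P(type B): 1/2·1/2 + 1/2·1 = 3/4.

3/4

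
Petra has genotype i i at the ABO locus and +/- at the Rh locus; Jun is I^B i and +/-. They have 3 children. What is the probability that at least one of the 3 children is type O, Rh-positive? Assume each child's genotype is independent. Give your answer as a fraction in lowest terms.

387/512

ABO cross i i × I^B i → 1/2 O, 1/2 B.
Rh cross +/- × +/- → 3/4 Rh+, 1/4 Rh-; so P(type O, Rh-positive) = 1/2 × 3/4 = 3/8 per child.
P(none) = (5/8)^3 = 125/512; P(at least one) = 1 − 125/512 = 387/512.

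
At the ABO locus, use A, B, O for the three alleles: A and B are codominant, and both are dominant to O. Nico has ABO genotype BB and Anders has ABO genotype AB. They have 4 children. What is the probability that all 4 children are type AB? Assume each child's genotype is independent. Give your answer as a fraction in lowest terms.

1/16

ABO cross BB × AB → 1/2 B, 1/2 AB.
So P(type AB) = 1/2 per child.
All 4 independent: (1/2)^4 = 1/16.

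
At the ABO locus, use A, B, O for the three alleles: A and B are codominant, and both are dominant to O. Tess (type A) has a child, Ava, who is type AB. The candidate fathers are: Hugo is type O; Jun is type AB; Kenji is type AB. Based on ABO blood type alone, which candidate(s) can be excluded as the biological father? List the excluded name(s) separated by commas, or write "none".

Hugo

A candidate is excluded only if no genotype consistent with his phenotype could produce a type AB child with a type A mother.
Hugo (type O): no genotype consistent with that phenotype can produce a type-AB child with a type-A mother.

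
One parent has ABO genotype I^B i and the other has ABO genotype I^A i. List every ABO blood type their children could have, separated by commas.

Gametes from I^B i × I^A i give offspring ABO genotypes I^A I^B, I^A i, I^B i, i i, i.e. phenotypes O, A, B, AB.

O, A, B, AB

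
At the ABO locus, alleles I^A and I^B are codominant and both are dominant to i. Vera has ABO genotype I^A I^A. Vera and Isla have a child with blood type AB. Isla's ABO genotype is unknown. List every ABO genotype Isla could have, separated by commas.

I^A I^B, I^B I^B, I^B i

For each candidate genotype of Isla, check whether crossing it with I^A I^A can produce every observed child phenotype.
  I^A I^A → possible child types {A} ✗
  I^A I^B → possible child types {A, AB} ✓
  I^A i → possible child types {A} ✗
  I^B I^B → possible child types {AB} ✓
  I^B i → possible child types {A, AB} ✓
  i i → possible child types {A} ✗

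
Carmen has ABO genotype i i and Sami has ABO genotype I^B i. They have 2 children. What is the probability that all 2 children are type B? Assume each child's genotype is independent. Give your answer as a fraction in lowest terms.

1/4

ABO cross i i × I^B i → 1/2 O, 1/2 B.
So P(type B) = 1/2 per child.
All 2 independent: (1/2)^2 = 1/4.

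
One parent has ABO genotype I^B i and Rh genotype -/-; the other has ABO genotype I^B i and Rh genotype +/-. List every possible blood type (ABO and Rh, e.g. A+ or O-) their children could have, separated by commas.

O+, O-, B+, B-

Gametes from I^B i × I^B i give offspring ABO genotypes I^B I^B, I^B i, i i, i.e. phenotypes O, B.
Rh cross -/- × +/- → phenotypes Rh+, Rh-.
Combining independently: O+, O-, B+, B-.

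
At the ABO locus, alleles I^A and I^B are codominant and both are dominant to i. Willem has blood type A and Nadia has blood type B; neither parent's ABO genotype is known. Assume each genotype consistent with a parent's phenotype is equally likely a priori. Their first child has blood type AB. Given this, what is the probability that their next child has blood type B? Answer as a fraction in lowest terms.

5/36

Possible genotypes: Willem ∈ {I^A I^A, I^A i}; Nadia ∈ {I^B I^B, I^B i}.
Weight each parental genotype pair by prior × P(type-AB child):
  I^A I^A × I^B I^B: posterior weight 4/9; P(next child type B) = 0.
  I^A I^A × I^B i: posterior weight 2/9; P(next child type B) = 0.
  I^A i × I^B I^B: posterior weight 2/9; P(next child type B) = 1/2.
  I^A i × I^B i: posterior weight 1/9; P(next child type B) = 1/4.
Weighted sum = 5/36.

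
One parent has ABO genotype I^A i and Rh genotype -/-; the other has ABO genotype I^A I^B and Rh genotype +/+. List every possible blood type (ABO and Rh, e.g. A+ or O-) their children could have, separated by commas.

Gametes from I^A i × I^A I^B give offspring ABO genotypes I^A I^A, I^A I^B, I^A i, I^B i, i.e. phenotypes A, B, AB.
Rh cross -/- × +/+ → phenotypes Rh+.
Combining independently: A+, B+, AB+.

A+, B+, AB+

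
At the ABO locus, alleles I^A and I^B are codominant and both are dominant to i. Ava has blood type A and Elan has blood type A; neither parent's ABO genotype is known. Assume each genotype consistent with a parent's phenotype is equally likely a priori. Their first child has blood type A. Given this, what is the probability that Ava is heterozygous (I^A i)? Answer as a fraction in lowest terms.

7/15

Possible genotypes: Ava ∈ {I^A I^A, I^A i}; Elan ∈ {I^A I^A, I^A i}.
Weight each parental genotype pair by prior × P(type-A child):
  I^A I^A × I^A I^A: posterior weight 4/15.
  I^A I^A × I^A i: posterior weight 4/15.
  I^A i × I^A I^A: posterior weight 4/15.
  I^A i × I^A i: posterior weight 1/5.
Sum the posterior weight over pairs where Ava is I^A i: 7/15.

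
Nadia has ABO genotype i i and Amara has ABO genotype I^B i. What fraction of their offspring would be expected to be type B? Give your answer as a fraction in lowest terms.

ABO cross i i × I^B i → offspring phenotypes: 1/2 O, 1/2 B.
So P(type B) = 1/2.

1/2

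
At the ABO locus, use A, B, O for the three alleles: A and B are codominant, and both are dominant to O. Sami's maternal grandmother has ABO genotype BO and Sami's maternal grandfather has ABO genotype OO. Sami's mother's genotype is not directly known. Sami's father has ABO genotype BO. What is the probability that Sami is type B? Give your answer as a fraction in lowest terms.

Sami's mother's ABO genotype from BO × OO: 1/2 BO, 1/2 OO.
Crossing each possibility with the father BO and summing P(type B): 1/2·3/4 + 1/2·1/2 = 5/8.

5/8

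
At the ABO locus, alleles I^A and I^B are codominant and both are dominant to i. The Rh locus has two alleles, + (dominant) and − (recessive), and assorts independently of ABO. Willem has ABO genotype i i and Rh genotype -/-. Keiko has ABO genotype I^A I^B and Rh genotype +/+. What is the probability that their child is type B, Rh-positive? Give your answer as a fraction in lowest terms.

1/2

ABO cross i i × I^A I^B → offspring phenotypes: 1/2 A, 1/2 B.
Rh cross -/- × +/+ → 1 Rh+.
Independent loci: P(type B, Rh-positive) = 1/2 × 1 = 1/2.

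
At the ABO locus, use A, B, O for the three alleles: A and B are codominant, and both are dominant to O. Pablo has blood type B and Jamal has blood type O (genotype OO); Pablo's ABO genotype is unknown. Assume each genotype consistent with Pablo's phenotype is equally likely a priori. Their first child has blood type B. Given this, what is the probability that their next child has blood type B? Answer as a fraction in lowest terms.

Possible genotypes: Pablo ∈ {BB, BO}; Jamal ∈ {OO}.
Weight each parental genotype pair by prior × P(type-B child):
  BB × OO: posterior weight 2/3; P(next child type B) = 1.
  BO × OO: posterior weight 1/3; P(next child type B) = 1/2.
Weighted sum = 5/6.

5/6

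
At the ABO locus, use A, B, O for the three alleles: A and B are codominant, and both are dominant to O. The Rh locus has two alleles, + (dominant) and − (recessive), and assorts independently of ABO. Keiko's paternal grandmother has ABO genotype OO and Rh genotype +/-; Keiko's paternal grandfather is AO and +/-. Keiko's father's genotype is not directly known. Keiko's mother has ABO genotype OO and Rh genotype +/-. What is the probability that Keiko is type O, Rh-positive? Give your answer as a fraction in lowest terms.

9/16

Keiko's father's ABO genotype from OO × AO: 1/2 AO, 1/2 OO.
Crossing each possibility with the mother OO and summing P(type O): 1/2·1/2 + 1/2·1 = 3/4.
Similarly for Rh via the father's Rh distribution: P(Rh+) = 3/4.
Independent loci: 3/4 × 3/4 = 9/16.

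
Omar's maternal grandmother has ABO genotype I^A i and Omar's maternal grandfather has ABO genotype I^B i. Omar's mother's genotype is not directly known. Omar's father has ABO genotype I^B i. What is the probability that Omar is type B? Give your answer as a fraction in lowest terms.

Omar's mother's ABO genotype from I^A i × I^B i: 1/4 I^A I^B, 1/4 I^A i, 1/4 I^B i, 1/4 i i.
Crossing each possibility with the father I^B i and summing P(type B): 1/4·1/2 + 1/4·1/4 + 1/4·3/4 + 1/4·1/2 = 1/2.

1/2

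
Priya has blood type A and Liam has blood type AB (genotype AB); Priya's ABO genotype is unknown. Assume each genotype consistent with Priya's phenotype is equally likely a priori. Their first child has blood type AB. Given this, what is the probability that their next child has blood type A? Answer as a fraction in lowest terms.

1/2

Possible genotypes: Priya ∈ {AA, AO}; Liam ∈ {AB}.
Weight each parental genotype pair by prior × P(type-AB child):
  AA × AB: posterior weight 2/3; P(next child type A) = 1/2.
  AO × AB: posterior weight 1/3; P(next child type A) = 1/2.
Weighted sum = 1/2.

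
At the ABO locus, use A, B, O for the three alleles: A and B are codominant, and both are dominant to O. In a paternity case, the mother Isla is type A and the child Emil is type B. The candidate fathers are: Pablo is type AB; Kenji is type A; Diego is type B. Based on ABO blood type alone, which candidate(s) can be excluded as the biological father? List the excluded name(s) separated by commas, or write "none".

Kenji

A candidate is excluded only if no genotype consistent with his phenotype could produce a type B child with a type A mother.
Kenji (type A): no genotype consistent with that phenotype can produce a type-B child with a type-A mother.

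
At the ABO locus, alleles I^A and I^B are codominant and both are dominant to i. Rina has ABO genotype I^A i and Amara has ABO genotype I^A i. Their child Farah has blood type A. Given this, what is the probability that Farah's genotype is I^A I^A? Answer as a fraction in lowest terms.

1/3

Cross I^A i × I^A i → 1/4 I^A I^A, 1/2 I^A i, 1/4 i i.
Type-A genotypes among offspring: I^A I^A (1/4), I^A i (1/2); total 3/4.
P(I^A I^A | type A) = (1/4) / (3/4) = 1/3.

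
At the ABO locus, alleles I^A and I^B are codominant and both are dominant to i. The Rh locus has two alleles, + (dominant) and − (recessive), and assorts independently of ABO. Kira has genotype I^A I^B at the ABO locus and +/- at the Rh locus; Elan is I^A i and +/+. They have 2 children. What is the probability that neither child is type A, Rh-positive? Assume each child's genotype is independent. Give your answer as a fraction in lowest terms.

1/4

ABO cross I^A I^B × I^A i → 1/2 A, 1/4 B, 1/4 AB.
Rh cross +/- × +/+ → 1 Rh+; so P(type A, Rh-positive) = 1/2 × 1 = 1/2 per child.
P(not type A, Rh-positive) = 1/2 for one child; (1/2)^2 = 1/4.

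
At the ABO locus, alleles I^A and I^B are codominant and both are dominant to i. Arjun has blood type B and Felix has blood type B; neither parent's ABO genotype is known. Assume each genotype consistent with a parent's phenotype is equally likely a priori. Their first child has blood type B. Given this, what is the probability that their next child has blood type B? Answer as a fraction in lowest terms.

19/20

Possible genotypes: Arjun ∈ {I^B I^B, I^B i}; Felix ∈ {I^B I^B, I^B i}.
Weight each parental genotype pair by prior × P(type-B child):
  I^B I^B × I^B I^B: posterior weight 4/15; P(next child type B) = 1.
  I^B I^B × I^B i: posterior weight 4/15; P(next child type B) = 1.
  I^B i × I^B I^B: posterior weight 4/15; P(next child type B) = 1.
  I^B i × I^B i: posterior weight 1/5; P(next child type B) = 3/4.
Weighted sum = 19/20.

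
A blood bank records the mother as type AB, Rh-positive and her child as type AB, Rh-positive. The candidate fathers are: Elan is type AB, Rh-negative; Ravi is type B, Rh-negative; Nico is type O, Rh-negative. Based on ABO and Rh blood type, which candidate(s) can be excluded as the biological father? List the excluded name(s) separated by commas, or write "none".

Nico

A candidate is excluded only if no genotype consistent with his phenotype could produce a type AB, Rh-positive child with a type AB, Rh-positive mother.
Nico (type O, Rh-): no genotype consistent with that phenotype can produce a type-AB Rh+ child with a type-AB mother.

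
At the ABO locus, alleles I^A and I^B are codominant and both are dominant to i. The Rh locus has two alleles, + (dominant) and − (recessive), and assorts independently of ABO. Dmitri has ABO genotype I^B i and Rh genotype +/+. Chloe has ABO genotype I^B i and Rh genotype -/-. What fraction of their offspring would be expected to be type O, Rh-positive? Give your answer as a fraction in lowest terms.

ABO cross I^B i × I^B i → offspring phenotypes: 1/4 O, 3/4 B.
Rh cross +/+ × -/- → 1 Rh+.
Independent loci: P(type O, Rh-positive) = 1/4 × 1 = 1/4.

1/4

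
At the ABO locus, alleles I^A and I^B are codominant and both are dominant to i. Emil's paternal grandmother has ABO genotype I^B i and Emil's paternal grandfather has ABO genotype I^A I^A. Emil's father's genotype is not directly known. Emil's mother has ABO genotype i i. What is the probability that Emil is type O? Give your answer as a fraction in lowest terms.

1/4

Emil's father's ABO genotype from I^B i × I^A I^A: 1/2 I^A I^B, 1/2 I^A i.
Crossing each possibility with the mother i i and summing P(type O): 1/2·0 + 1/2·1/2 = 1/4.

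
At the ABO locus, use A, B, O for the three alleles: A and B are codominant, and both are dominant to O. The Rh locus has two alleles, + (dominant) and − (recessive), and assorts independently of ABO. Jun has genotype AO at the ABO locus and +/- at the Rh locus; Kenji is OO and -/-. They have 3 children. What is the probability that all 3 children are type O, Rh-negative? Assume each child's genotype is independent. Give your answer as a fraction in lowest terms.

ABO cross AO × OO → 1/2 O, 1/2 A.
Rh cross +/- × -/- → 1/2 Rh+, 1/2 Rh-; so P(type O, Rh-negative) = 1/2 × 1/2 = 1/4 per child.
All 3 independent: (1/4)^3 = 1/64.

1/64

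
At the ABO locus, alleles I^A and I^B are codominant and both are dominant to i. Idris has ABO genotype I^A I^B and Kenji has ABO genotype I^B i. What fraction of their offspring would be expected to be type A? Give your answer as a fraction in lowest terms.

1/4

ABO cross I^A I^B × I^B i → offspring phenotypes: 1/4 A, 1/2 B, 1/4 AB.
So P(type A) = 1/4.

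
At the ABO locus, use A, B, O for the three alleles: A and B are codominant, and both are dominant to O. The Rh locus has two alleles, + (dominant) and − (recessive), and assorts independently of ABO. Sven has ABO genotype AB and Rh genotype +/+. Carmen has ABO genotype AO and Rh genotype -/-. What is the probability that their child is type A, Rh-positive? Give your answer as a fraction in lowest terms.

ABO cross AB × AO → offspring phenotypes: 1/2 A, 1/4 B, 1/4 AB.
Rh cross +/+ × -/- → 1 Rh+.
Independent loci: P(type A, Rh-positive) = 1/2 × 1 = 1/2.

1/2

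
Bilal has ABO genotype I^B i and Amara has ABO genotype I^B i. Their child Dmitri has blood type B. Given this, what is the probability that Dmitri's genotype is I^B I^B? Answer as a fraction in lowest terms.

1/3

Cross I^B i × I^B i → 1/4 I^B I^B, 1/2 I^B i, 1/4 i i.
Type-B genotypes among offspring: I^B I^B (1/4), I^B i (1/2); total 3/4.
P(I^B I^B | type B) = (1/4) / (3/4) = 1/3.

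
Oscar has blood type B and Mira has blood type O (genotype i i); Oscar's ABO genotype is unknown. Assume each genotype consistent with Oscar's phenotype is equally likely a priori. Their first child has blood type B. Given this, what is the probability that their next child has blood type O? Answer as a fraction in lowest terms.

Possible genotypes: Oscar ∈ {I^B I^B, I^B i}; Mira ∈ {i i}.
Weight each parental genotype pair by prior × P(type-B child):
  I^B I^B × i i: posterior weight 2/3; P(next child type O) = 0.
  I^B i × i i: posterior weight 1/3; P(next child type O) = 1/2.
Weighted sum = 1/6.

1/6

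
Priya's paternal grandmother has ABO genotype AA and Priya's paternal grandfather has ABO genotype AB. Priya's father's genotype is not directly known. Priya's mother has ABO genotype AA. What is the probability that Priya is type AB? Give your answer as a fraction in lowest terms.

1/4

Priya's father's ABO genotype from AA × AB: 1/2 AA, 1/2 AB.
Crossing each possibility with the mother AA and summing P(type AB): 1/2·0 + 1/2·1/2 = 1/4.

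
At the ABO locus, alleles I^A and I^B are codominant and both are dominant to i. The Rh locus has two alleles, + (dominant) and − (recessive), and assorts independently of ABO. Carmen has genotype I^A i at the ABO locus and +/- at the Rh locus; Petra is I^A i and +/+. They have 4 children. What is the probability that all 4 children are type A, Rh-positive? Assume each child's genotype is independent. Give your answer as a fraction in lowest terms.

81/256

ABO cross I^A i × I^A i → 1/4 O, 3/4 A.
Rh cross +/- × +/+ → 1 Rh+; so P(type A, Rh-positive) = 3/4 × 1 = 3/4 per child.
All 4 independent: (3/4)^4 = 81/256.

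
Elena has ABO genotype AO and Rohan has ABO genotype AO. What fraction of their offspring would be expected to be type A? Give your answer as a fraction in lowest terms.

3/4

ABO cross AO × AO → offspring phenotypes: 1/4 O, 3/4 A.
So P(type A) = 3/4.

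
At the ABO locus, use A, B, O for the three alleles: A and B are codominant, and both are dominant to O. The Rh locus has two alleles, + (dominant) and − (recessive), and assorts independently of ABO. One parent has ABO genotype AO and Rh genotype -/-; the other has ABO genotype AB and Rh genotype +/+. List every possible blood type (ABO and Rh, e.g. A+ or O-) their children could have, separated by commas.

A+, B+, AB+

Gametes from AO × AB give offspring ABO genotypes AA, AB, AO, BO, i.e. phenotypes A, B, AB.
Rh cross -/- × +/+ → phenotypes Rh+.
Combining independently: A+, B+, AB+.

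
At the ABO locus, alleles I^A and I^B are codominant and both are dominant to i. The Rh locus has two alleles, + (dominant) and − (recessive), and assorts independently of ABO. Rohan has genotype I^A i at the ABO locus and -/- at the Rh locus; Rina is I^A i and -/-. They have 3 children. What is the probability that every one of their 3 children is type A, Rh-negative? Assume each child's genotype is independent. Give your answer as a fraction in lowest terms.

27/64

ABO cross I^A i × I^A i → 1/4 O, 3/4 A.
Rh cross -/- × -/- → 1 Rh-; so P(type A, Rh-negative) = 3/4 × 1 = 3/4 per child.
All 3 independent: (3/4)^3 = 27/64.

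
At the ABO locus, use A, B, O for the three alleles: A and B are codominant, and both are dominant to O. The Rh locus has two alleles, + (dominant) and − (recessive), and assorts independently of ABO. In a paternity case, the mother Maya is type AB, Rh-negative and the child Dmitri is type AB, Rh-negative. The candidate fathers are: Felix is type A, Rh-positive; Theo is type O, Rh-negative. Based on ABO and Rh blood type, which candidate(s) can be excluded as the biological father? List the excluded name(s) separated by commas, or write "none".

A candidate is excluded only if no genotype consistent with his phenotype could produce a type AB, Rh-negative child with a type AB, Rh-negative mother.
Theo (type O, Rh-): no genotype consistent with that phenotype can produce a type-AB Rh- child with a type-AB mother.

Theo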